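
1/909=1/909=0.00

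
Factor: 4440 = 2^3 *3^1*5^1*  37^1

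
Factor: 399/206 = 2^(-1)*3^1*7^1*19^1*103^( - 1)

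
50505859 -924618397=  -  874112538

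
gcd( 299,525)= 1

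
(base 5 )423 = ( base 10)113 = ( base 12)95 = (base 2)1110001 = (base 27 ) 45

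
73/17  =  4 + 5/17 = 4.29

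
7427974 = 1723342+5704632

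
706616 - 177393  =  529223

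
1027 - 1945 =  - 918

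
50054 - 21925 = 28129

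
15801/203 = 15801/203 =77.84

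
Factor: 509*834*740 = 2^3  *  3^1*5^1*37^1*139^1*509^1 = 314134440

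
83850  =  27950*3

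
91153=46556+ 44597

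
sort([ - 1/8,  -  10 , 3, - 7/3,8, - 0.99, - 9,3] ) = [ - 10, - 9, - 7/3, - 0.99, - 1/8,3, 3, 8 ]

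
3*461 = 1383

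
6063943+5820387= 11884330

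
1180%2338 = 1180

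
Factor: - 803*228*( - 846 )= 154889064=2^3*3^3*11^1*19^1*47^1*73^1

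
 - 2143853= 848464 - 2992317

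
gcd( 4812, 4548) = 12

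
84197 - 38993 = 45204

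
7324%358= 164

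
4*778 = 3112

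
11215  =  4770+6445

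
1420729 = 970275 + 450454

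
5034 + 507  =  5541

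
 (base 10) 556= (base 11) 466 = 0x22C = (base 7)1423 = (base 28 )jo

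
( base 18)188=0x1DC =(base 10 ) 476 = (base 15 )21b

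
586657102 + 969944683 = 1556601785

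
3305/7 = 3305/7 = 472.14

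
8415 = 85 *99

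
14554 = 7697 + 6857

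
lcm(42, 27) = 378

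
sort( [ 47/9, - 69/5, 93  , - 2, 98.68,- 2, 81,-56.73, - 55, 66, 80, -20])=[ - 56.73,- 55, - 20, - 69/5,-2, - 2, 47/9,66, 80,81, 93, 98.68]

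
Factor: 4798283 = 7^1*23^1*29803^1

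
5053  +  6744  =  11797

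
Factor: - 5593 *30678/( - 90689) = 171582054/90689 = 2^1*3^1*7^1*17^1 * 23^( - 1)*47^1 * 3943^(-1 ) *5113^1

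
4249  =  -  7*( - 607) 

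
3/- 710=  - 3/710 = - 0.00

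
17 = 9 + 8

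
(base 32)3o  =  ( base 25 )4k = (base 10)120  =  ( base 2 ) 1111000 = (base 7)231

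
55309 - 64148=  - 8839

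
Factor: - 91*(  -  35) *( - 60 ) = -191100 = -  2^2*3^1 * 5^2*7^2*13^1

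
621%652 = 621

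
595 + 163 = 758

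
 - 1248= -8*156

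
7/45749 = 7/45749 = 0.00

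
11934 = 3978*3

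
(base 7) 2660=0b1111111110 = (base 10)1022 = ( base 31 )11U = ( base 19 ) 2FF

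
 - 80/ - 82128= 5/5133 = 0.00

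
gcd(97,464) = 1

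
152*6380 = 969760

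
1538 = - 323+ 1861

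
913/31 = 29 + 14/31 = 29.45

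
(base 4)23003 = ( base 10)707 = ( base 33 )LE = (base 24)15B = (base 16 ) 2c3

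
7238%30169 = 7238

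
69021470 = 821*84070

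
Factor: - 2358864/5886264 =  - 2^1*3^1*16381^1*245261^( - 1) = - 98286/245261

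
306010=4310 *71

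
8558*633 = 5417214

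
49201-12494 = 36707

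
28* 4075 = 114100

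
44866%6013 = 2775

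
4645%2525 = 2120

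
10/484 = 5/242 = 0.02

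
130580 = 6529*20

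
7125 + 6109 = 13234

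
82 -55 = 27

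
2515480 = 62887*40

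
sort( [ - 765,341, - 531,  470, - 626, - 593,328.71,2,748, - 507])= [ - 765,-626, - 593, - 531,-507,2 , 328.71,341  ,  470,748 ] 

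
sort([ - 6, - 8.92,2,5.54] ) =[-8.92, - 6,2,5.54 ]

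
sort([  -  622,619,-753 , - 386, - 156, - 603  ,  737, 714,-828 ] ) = [-828, - 753, - 622 ,  -  603, - 386, - 156,  619,  714,  737]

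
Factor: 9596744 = 2^3*1199593^1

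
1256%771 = 485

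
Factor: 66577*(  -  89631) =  - 3^2*7^1*23^1 *433^1*9511^1=- 5967363087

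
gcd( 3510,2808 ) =702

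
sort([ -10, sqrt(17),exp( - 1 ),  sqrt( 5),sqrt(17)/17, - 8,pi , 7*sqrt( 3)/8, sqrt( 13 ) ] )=[ - 10, - 8,sqrt( 17)/17,exp( - 1),7*sqrt( 3)/8,sqrt( 5),pi, sqrt(  13),sqrt(17 )]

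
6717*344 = 2310648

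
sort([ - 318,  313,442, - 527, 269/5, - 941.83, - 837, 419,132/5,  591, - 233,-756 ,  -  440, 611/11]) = [ - 941.83, - 837, - 756 , - 527, - 440, - 318, - 233,132/5,269/5, 611/11, 313, 419,442, 591]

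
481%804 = 481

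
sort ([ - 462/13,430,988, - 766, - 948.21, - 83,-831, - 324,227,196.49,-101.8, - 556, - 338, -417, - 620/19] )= [ - 948.21,  -  831, - 766,  -  556, - 417, - 338,-324, - 101.8, - 83, - 462/13,-620/19,196.49, 227,430,988]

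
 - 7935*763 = -6054405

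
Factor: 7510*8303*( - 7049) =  -2^1*5^1*7^1*19^3*23^1*53^1*751^1 =- 439544130970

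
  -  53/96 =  - 1 + 43/96  =  -0.55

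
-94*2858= - 268652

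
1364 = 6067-4703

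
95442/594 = 15907/99 = 160.68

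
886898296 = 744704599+142193697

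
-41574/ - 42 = 989 + 6/7 =989.86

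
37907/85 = 37907/85 = 445.96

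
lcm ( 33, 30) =330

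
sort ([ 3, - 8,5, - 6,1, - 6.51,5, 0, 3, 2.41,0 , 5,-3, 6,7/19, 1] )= [ - 8, - 6.51,-6,  -  3, 0, 0,7/19, 1, 1,2.41, 3, 3, 5, 5,5, 6]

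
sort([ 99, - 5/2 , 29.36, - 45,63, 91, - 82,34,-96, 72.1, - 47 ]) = [ - 96, - 82, - 47, - 45,- 5/2, 29.36,34, 63  ,  72.1, 91, 99]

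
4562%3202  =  1360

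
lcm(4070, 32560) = 32560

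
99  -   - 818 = 917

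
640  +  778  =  1418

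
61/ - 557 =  - 1 + 496/557 = -0.11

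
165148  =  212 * 779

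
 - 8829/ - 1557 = 5+116/173 = 5.67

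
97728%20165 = 17068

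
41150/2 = 20575=   20575.00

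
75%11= 9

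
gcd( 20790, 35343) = 2079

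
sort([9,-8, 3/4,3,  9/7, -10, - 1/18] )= [ - 10, - 8,-1/18, 3/4, 9/7, 3, 9]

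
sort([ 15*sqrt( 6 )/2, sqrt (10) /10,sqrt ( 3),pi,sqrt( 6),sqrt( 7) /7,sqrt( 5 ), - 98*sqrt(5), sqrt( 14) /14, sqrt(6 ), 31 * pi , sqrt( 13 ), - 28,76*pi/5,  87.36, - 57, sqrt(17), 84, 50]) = [ - 98*sqrt( 5 ),-57, - 28, sqrt ( 14) /14,  sqrt(10)/10,sqrt( 7) /7,  sqrt( 3),sqrt( 5),  sqrt ( 6), sqrt( 6),pi, sqrt( 13 ), sqrt( 17 ),  15*sqrt( 6 )/2,76*pi/5, 50,84 , 87.36,31* pi] 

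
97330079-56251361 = 41078718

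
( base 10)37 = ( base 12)31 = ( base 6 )101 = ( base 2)100101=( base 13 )2B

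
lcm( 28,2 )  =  28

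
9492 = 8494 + 998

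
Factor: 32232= 2^3*3^1 * 17^1*79^1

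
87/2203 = 87/2203 = 0.04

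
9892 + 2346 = 12238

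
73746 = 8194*9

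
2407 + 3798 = 6205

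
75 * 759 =56925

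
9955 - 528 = 9427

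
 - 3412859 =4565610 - 7978469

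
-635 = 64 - 699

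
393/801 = 131/267 = 0.49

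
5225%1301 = 21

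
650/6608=325/3304 = 0.10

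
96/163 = 96/163 = 0.59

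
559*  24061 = 13450099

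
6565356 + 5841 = 6571197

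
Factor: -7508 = - 2^2 * 1877^1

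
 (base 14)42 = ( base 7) 112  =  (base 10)58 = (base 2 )111010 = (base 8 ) 72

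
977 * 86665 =84671705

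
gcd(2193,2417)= 1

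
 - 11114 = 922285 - 933399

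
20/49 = 20/49  =  0.41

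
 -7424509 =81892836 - 89317345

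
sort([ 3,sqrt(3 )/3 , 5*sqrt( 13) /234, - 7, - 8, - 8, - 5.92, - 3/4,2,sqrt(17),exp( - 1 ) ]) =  [-8, - 8, - 7, - 5.92,  -  3/4,5*sqrt( 13) /234, exp ( - 1 ),sqrt (3 )/3,2, 3,sqrt( 17)]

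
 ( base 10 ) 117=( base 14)85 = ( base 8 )165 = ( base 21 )5C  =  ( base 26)4D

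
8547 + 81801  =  90348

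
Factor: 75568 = 2^4*4723^1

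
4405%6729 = 4405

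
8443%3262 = 1919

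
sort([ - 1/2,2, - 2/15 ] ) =[-1/2,-2/15, 2 ] 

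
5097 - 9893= - 4796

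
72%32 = 8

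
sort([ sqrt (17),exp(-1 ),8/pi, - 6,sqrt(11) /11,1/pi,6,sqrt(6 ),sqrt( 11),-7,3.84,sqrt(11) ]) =[- 7, - 6,sqrt(11 )/11,1/pi,  exp( - 1),sqrt(6), 8/pi,sqrt( 11 ),sqrt(11),3.84,sqrt(17),6 ] 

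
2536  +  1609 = 4145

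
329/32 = 329/32= 10.28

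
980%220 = 100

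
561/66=8  +  1/2 = 8.50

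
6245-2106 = 4139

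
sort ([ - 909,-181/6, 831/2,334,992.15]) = [-909, - 181/6,334 , 831/2,992.15 ] 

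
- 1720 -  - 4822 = 3102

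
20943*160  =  3350880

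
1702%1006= 696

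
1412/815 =1412/815  =  1.73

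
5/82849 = 5/82849 = 0.00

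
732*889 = 650748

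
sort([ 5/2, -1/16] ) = [ - 1/16,5/2]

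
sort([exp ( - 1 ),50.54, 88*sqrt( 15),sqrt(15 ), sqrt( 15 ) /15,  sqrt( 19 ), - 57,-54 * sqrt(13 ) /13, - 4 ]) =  [ - 57, - 54*sqrt (13)/13, - 4, sqrt(15)/15 , exp( - 1), sqrt( 15), sqrt(19),50.54, 88*sqrt(15 )]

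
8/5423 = 8/5423 = 0.00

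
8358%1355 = 228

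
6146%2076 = 1994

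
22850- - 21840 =44690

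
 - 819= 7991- 8810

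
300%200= 100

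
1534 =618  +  916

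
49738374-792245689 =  - 742507315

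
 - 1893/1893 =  - 1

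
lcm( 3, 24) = 24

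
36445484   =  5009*7276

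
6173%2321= 1531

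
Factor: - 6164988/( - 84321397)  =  2^2 * 3^1*513749^1*84321397^( - 1)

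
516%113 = 64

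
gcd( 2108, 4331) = 1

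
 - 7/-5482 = 7/5482 = 0.00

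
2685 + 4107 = 6792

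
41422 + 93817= 135239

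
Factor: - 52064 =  - 2^5  *1627^1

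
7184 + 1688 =8872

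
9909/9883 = 9909/9883 =1.00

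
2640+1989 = 4629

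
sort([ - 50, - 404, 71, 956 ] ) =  [ - 404 ,  -  50, 71, 956]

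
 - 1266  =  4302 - 5568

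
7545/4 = 7545/4= 1886.25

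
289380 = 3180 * 91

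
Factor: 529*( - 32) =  - 16928  =  - 2^5*23^2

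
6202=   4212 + 1990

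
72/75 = 24/25 = 0.96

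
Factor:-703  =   - 19^1*37^1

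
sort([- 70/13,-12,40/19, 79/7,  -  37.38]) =[ - 37.38, - 12,-70/13,40/19,79/7 ]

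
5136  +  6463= 11599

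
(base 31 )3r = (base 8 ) 170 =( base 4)1320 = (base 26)4g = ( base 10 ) 120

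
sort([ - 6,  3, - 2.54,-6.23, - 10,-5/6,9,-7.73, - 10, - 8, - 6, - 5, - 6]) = [ - 10, - 10, - 8, - 7.73, - 6.23,-6 , - 6,-6, - 5,- 2.54, - 5/6, 3, 9]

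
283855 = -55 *(-5161 )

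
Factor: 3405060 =2^2*3^2*5^1*18917^1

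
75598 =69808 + 5790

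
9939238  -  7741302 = 2197936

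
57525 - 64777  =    -  7252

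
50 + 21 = 71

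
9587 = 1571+8016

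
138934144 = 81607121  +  57327023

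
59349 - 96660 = - 37311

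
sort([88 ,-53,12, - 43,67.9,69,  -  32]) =[ - 53,-43, - 32, 12, 67.9,  69, 88 ] 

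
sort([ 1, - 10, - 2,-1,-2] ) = [ - 10,-2 , - 2,  -  1, 1]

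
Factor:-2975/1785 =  - 5/3  =  -3^( - 1)*5^1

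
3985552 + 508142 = 4493694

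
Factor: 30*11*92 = 30360 = 2^3 * 3^1 *5^1 * 11^1*23^1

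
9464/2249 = 4 + 36/173 =4.21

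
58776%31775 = 27001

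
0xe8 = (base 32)78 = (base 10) 232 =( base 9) 277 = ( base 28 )88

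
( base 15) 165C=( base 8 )11314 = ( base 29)5KR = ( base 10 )4812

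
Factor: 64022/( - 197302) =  - 269^1*829^( - 1) = -269/829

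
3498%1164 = 6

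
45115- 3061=42054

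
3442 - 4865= - 1423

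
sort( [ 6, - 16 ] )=[  -  16, 6] 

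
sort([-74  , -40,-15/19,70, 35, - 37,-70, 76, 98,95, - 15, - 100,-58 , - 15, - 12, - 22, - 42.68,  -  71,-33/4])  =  [ - 100,  -  74 , - 71, - 70 , - 58, - 42.68, - 40, - 37,  -  22, - 15, - 15, - 12, - 33/4, - 15/19, 35,70,76 , 95, 98]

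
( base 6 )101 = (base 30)17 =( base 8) 45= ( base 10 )37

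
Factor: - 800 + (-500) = - 2^2 * 5^2*13^1 = - 1300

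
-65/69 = -1+ 4/69= -0.94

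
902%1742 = 902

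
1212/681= 1+177/227 = 1.78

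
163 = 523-360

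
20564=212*97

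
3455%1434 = 587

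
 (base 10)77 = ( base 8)115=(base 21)3e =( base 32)2d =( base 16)4d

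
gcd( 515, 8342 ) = 1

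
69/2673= 23/891=0.03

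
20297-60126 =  - 39829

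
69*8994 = 620586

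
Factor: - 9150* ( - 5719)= 52328850 = 2^1*3^1 * 5^2*7^1*19^1*43^1*61^1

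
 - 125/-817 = 125/817 = 0.15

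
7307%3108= 1091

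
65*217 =14105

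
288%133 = 22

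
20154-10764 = 9390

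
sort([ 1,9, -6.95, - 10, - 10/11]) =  [  -  10, - 6.95, -10/11, 1,9]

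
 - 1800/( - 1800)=1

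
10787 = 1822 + 8965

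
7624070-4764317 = 2859753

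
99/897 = 33/299 = 0.11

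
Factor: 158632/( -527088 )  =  - 251/834=-2^ ( - 1 )*3^(-1)*139^(-1)*251^1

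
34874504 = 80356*434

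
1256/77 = 1256/77 = 16.31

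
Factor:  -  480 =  - 2^5*3^1*5^1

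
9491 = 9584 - 93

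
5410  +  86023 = 91433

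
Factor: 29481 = 3^1*31^1 * 317^1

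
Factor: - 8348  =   - 2^2 * 2087^1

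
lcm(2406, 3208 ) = 9624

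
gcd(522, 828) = 18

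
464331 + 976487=1440818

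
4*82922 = 331688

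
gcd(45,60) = 15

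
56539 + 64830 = 121369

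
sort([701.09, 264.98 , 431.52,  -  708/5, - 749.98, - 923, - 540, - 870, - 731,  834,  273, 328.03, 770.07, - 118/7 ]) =[ - 923, -870,-749.98, - 731 , - 540, - 708/5 ,- 118/7, 264.98, 273,328.03, 431.52 , 701.09, 770.07,834]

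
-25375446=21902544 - 47277990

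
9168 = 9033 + 135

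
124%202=124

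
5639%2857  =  2782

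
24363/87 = 8121/29=280.03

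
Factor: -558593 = - 7^1*199^1*401^1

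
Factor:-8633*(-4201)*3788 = 137380278604= 2^2*89^1*97^1*947^1*4201^1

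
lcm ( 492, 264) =10824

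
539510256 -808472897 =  - 268962641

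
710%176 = 6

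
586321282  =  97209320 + 489111962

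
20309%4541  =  2145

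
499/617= 499/617  =  0.81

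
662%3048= 662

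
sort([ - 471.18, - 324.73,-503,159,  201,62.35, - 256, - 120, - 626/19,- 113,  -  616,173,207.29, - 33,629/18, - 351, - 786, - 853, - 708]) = [ - 853 , - 786,-708,-616, - 503, - 471.18, - 351, - 324.73, - 256,-120, - 113,-33, - 626/19, 629/18,62.35,  159,173,201,207.29]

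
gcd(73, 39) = 1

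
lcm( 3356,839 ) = 3356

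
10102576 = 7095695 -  - 3006881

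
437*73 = 31901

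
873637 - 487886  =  385751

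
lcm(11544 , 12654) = 658008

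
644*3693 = 2378292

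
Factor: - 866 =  - 2^1*433^1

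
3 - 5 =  - 2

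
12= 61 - 49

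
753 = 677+76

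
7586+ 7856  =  15442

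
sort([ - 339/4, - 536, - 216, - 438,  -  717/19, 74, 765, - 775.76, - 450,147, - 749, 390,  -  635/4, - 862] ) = [  -  862, - 775.76, - 749, - 536, - 450, - 438,- 216,- 635/4,-339/4, - 717/19,74,147 , 390,765 ]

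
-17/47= - 17/47 =- 0.36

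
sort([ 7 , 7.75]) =[ 7, 7.75]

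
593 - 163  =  430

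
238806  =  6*39801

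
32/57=32/57 =0.56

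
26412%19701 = 6711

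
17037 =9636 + 7401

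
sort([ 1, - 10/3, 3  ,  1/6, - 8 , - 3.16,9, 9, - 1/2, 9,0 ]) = [ - 8, - 10/3, - 3.16, - 1/2 , 0, 1/6,1,3,9,9,9 ] 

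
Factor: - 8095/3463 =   -  5^1*1619^1*3463^( - 1 ) 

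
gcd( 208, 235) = 1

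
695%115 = 5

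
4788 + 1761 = 6549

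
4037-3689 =348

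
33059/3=33059/3 = 11019.67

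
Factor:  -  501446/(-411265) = 506/415 = 2^1 * 5^( - 1 )*11^1*23^1*83^( - 1 ) 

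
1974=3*658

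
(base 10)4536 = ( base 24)7l0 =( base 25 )76b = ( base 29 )5bc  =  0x11B8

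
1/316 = 1/316 = 0.00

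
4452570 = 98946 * 45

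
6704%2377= 1950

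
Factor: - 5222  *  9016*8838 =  - 416106756576 = -2^5*3^2*7^3*23^1*373^1*491^1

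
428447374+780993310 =1209440684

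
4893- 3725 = 1168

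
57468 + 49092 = 106560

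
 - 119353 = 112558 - 231911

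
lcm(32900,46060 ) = 230300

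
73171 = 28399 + 44772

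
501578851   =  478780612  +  22798239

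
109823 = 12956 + 96867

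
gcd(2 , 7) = 1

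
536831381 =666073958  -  129242577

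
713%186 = 155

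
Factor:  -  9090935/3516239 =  - 5^1*7^1*43^(-1 )*211^1*1231^1*81773^ ( - 1)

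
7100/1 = 7100 =7100.00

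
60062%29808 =446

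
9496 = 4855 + 4641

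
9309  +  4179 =13488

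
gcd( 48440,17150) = 70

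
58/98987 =58/98987 = 0.00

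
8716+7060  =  15776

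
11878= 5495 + 6383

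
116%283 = 116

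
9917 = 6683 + 3234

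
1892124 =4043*468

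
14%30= 14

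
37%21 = 16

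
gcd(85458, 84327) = 3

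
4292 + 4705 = 8997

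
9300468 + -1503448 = 7797020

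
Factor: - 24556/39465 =-2^2*3^( - 2)*5^( - 1)*7^1   =  - 28/45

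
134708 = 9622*14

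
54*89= 4806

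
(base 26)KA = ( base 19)18H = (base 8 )1022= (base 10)530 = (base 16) 212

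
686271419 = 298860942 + 387410477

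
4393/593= 4393/593 = 7.41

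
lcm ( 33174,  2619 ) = 99522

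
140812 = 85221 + 55591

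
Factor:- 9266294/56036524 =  - 2^ ( - 1)*709^( - 1 )*1723^1*2689^1* 19759^( - 1) = - 4633147/28018262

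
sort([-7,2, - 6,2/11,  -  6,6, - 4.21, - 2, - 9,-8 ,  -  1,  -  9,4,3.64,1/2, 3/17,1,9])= [ - 9,-9, - 8,  -  7,-6, - 6,-4.21,  -  2, - 1, 3/17,2/11,1/2,1,2, 3.64,  4,6,9]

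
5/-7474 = - 5/7474  =  - 0.00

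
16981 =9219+7762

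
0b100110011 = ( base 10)307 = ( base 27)ba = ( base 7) 616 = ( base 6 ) 1231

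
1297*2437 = 3160789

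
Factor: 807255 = 3^2*5^1*17939^1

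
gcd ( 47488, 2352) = 112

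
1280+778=2058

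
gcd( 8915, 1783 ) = 1783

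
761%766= 761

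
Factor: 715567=715567^1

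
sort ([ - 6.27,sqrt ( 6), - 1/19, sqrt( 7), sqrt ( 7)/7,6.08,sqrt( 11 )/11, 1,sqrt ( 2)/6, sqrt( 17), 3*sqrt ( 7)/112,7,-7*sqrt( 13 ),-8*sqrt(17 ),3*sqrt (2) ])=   [ - 8*sqrt( 17), - 7 * sqrt (13 ), - 6.27 , - 1/19,3*sqrt(7) /112, sqrt( 2 )/6, sqrt( 11)/11 , sqrt( 7 ) /7,1 , sqrt( 6),sqrt ( 7), sqrt(17 ),  3 * sqrt (2),6.08,7] 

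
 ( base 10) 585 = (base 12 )409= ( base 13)360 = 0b1001001001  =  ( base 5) 4320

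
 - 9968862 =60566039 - 70534901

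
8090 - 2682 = 5408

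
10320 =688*15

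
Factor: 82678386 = 2^1 * 3^1*7^2*19^3*41^1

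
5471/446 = 5471/446  =  12.27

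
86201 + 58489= 144690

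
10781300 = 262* 41150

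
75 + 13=88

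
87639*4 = 350556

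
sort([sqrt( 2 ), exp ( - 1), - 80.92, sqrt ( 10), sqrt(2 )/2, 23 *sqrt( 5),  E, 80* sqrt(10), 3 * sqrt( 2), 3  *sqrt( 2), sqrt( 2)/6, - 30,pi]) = [ - 80.92, - 30, sqrt( 2 ) /6, exp( - 1) , sqrt( 2)/2, sqrt( 2), E, pi,sqrt( 10 ),3 * sqrt( 2), 3*sqrt( 2), 23*sqrt( 5 ),80*sqrt( 10) ]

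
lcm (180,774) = 7740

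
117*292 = 34164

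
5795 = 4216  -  -1579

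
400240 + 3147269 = 3547509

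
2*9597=19194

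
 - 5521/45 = -5521/45 =- 122.69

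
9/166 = 9/166 = 0.05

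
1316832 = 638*2064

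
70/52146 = 35/26073 = 0.00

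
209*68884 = 14396756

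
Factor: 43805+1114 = 3^2*7^1*23^1*31^1 = 44919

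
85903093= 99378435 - 13475342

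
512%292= 220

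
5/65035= 1/13007 = 0.00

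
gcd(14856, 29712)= 14856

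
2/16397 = 2/16397= 0.00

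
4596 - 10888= - 6292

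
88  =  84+4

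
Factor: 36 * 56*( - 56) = -112896 = - 2^8*3^2*7^2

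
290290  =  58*5005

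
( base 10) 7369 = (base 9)11087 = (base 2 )1110011001001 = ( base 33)6pa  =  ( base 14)2985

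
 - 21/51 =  - 7/17 = - 0.41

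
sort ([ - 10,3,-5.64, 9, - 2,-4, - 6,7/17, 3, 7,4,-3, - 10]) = [ - 10, - 10,-6, -5.64, - 4, - 3 , - 2, 7/17, 3 , 3,4, 7, 9 ] 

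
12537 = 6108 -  - 6429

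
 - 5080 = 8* ( - 635) 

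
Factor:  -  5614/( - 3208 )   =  7/4 =2^( - 2)*7^1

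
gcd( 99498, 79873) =1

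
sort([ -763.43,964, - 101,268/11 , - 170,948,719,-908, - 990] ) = [ - 990, - 908, - 763.43  ,- 170, - 101,268/11, 719,948, 964]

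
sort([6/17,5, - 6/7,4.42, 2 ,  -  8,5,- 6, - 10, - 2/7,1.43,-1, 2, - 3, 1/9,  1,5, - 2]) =[ - 10,-8, - 6, - 3, - 2,-1, - 6/7,-2/7, 1/9,6/17,1,1.43, 2,2,  4.42, 5,5,5]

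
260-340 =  -80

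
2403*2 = 4806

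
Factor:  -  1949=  - 1949^1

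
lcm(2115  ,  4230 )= 4230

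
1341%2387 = 1341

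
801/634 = 801/634=1.26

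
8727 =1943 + 6784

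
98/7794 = 49/3897 = 0.01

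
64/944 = 4/59 = 0.07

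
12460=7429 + 5031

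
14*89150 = 1248100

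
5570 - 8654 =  - 3084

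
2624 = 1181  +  1443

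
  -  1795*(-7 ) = 12565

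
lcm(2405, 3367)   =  16835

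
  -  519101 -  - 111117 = -407984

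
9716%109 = 15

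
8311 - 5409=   2902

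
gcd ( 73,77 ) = 1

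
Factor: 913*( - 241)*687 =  - 151162671 =- 3^1*11^1*83^1*229^1*241^1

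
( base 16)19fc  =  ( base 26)9lm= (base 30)7bm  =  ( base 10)6652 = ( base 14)25D2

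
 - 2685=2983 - 5668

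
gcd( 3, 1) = 1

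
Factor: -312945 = -3^1*5^1*31^1 * 673^1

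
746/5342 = 373/2671 = 0.14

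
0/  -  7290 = 0/1 = - 0.00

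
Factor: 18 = 2^1*3^2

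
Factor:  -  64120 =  -2^3*5^1*7^1*229^1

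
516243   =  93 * 5551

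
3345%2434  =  911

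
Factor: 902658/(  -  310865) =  -2^1*3^1*5^(-1)*23^1*31^1*79^( - 1)* 211^1*787^( - 1)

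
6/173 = 6/173 = 0.03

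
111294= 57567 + 53727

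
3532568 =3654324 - 121756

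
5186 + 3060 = 8246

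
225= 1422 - 1197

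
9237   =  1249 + 7988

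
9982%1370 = 392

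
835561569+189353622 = 1024915191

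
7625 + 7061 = 14686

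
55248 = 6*9208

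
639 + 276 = 915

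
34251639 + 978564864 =1012816503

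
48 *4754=228192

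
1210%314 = 268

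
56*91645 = 5132120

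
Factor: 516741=3^1*23^1 * 7489^1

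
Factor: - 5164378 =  - 2^1 * 29^1 * 89041^1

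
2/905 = 2/905 = 0.00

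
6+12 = 18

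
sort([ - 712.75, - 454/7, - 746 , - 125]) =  [ - 746 , - 712.75, - 125, - 454/7 ]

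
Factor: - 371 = - 7^1*53^1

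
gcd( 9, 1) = 1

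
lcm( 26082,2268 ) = 52164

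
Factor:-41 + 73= 32 = 2^5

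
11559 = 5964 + 5595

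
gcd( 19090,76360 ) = 19090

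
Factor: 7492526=2^1*23^1*162881^1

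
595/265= 2 + 13/53 = 2.25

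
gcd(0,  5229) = 5229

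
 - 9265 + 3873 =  - 5392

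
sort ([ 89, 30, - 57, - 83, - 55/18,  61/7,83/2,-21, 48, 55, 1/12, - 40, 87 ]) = [ - 83,- 57, - 40 , - 21, - 55/18, 1/12, 61/7, 30, 83/2, 48,55,87, 89 ] 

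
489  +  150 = 639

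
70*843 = 59010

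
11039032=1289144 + 9749888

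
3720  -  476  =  3244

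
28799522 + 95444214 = 124243736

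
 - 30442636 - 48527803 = -78970439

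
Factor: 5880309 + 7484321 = 13364630=2^1 * 5^1 * 1336463^1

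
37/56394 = 37/56394 = 0.00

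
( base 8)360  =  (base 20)C0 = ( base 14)132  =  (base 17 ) E2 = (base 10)240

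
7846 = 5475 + 2371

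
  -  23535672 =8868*( - 2654 )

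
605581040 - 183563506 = 422017534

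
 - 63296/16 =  - 3956 = -  3956.00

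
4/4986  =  2/2493  =  0.00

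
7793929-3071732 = 4722197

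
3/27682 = 3/27682  =  0.00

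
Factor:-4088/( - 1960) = 73/35= 5^ (  -  1)*7^( - 1)*73^1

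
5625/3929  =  5625/3929 = 1.43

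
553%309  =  244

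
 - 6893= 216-7109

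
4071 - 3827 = 244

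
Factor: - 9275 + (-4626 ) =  - 13901^1 = -13901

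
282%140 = 2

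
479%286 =193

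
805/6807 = 805/6807 = 0.12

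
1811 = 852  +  959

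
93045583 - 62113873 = 30931710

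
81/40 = 2 + 1/40 = 2.02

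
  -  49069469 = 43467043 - 92536512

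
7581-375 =7206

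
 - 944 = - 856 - 88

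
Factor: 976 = 2^4*61^1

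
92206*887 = 81786722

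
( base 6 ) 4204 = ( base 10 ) 940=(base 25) 1CF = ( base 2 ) 1110101100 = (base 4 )32230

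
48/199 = 48/199 = 0.24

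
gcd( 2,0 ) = 2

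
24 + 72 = 96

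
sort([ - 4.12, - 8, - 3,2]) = [ - 8, - 4.12, - 3,  2 ] 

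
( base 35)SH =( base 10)997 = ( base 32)v5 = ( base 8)1745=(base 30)137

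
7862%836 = 338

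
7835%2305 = 920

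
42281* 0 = 0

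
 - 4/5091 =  - 4/5091=-0.00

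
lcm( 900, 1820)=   81900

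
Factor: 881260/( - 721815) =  - 176252/144363 = -  2^2*3^( -1 )*139^1*317^1*48121^( - 1 ) 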